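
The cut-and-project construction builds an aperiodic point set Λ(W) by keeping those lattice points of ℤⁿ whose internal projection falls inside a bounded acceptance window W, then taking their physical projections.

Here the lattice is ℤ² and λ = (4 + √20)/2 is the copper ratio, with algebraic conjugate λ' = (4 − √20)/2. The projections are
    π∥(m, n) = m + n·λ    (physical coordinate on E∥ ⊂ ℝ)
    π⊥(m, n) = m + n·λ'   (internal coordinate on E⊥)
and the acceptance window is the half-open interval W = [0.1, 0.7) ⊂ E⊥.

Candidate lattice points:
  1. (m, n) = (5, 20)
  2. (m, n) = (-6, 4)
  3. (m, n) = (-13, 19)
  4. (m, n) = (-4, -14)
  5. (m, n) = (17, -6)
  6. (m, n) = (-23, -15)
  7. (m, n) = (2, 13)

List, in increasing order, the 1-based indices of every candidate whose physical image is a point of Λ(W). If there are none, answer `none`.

1

Compute λ' = (4−√20)/2 = -0.2361, so π⊥(m,n) = m -0.2361·n.
[1] lift (5,20): star map gives 0.2786; window check 0.1 ≤ 0.2786 < 0.7 is true → IN Λ
[2] lift (-6,4): star map gives -6.9443; window check 0.1 ≤ -6.9443 < 0.7 is false → out
[3] lift (-13,19): star map gives -17.4853; window check 0.1 ≤ -17.4853 < 0.7 is false → out
[4] lift (-4,-14): star map gives -0.6950; window check 0.1 ≤ -0.6950 < 0.7 is false → out
[5] lift (17,-6): star map gives 18.4164; window check 0.1 ≤ 18.4164 < 0.7 is false → out
[6] lift (-23,-15): star map gives -19.4590; window check 0.1 ≤ -19.4590 < 0.7 is false → out
[7] lift (2,13): star map gives -1.0689; window check 0.1 ≤ -1.0689 < 0.7 is false → out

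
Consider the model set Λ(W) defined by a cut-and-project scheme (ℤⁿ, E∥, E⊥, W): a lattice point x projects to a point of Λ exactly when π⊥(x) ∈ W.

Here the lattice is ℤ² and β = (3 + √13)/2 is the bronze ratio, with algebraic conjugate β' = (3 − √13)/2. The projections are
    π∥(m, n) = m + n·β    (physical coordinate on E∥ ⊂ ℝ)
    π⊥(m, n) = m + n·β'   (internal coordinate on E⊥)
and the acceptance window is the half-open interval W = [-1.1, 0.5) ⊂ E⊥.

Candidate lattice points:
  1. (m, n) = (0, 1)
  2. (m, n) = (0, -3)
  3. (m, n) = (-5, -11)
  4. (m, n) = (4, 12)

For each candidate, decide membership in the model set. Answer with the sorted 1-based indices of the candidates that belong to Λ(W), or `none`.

1, 4

Numerically β ≈ 3.3028 and β' = −1/β ≈ -0.3028.
#1 (0,1): internal coord 0 + (1)·β' = -0.3028; -0.3028 ∈ [-1.1, 0.5) → IN Λ
#2 (0,-3): internal coord 0 + (-3)·β' = +0.9083; +0.9083 ∉ [-1.1, 0.5) → out
#3 (-5,-11): internal coord -5 + (-11)·β' = -1.6695; -1.6695 ∉ [-1.1, 0.5) → out
#4 (4,12): internal coord 4 + (12)·β' = +0.3667; +0.3667 ∈ [-1.1, 0.5) → IN Λ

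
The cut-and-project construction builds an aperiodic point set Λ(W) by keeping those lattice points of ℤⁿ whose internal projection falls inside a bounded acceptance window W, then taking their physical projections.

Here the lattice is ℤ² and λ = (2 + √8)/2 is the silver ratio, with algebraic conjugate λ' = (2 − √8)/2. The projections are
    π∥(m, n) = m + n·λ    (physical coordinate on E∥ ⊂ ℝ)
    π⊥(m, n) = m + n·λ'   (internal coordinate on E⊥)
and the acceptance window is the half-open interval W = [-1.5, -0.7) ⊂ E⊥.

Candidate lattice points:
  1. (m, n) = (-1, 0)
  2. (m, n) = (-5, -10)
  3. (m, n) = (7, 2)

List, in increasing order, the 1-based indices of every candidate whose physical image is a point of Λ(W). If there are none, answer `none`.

Compute λ' = (2−√8)/2 = -0.41421, so π⊥(m,n) = m -0.41421·n.
candidate 1: (m,n)=(-1,0) → π∥ = -1+0·λ ≈ -1.00000, π⊥ = -1+0·λ' ≈ -1.00000 ∈ [-1.5, -0.7) ⇒ IN Λ
candidate 2: (m,n)=(-5,-10) → π∥ = -5-10·λ ≈ -29.14214, π⊥ = -5-10·λ' ≈ -0.85786 ∈ [-1.5, -0.7) ⇒ IN Λ
candidate 3: (m,n)=(7,2) → π∥ = 7+2·λ ≈ 11.82843, π⊥ = 7+2·λ' ≈ 6.17157 ∉ [-1.5, -0.7) ⇒ out

1, 2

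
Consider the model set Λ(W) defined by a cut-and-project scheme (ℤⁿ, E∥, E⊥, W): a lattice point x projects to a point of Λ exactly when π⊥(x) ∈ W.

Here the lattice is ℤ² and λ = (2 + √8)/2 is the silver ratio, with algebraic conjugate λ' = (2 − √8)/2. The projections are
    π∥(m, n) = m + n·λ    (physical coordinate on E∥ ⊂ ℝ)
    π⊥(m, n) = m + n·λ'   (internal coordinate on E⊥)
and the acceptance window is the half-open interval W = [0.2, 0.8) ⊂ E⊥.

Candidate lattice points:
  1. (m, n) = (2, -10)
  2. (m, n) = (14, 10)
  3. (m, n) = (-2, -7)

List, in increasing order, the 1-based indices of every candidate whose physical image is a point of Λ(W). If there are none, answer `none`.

none

λ' = (2−√8)/2 ≈ -0.4142.
[1] lift (2,-10): star map gives 6.1421; window check 0.2 ≤ 6.1421 < 0.8 is false → out
[2] lift (14,10): star map gives 9.8579; window check 0.2 ≤ 9.8579 < 0.8 is false → out
[3] lift (-2,-7): star map gives 0.8995; window check 0.2 ≤ 0.8995 < 0.8 is false → out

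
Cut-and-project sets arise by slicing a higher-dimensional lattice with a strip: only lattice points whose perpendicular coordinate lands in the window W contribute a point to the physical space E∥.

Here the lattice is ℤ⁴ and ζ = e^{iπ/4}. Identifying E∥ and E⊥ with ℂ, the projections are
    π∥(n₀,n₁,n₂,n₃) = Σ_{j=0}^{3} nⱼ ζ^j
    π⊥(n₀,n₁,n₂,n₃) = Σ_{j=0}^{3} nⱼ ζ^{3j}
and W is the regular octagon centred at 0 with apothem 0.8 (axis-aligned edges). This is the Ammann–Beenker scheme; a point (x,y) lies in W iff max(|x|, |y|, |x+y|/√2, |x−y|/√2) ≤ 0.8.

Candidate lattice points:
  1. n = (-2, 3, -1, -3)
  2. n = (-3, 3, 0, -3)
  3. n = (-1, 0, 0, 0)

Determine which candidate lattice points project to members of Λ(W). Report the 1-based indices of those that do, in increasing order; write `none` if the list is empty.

π⊥(n) = n₀ + n₁ζ³ + n₂ζ⁶ + n₃ζ⁹ where ζ = e^{iπ/4}.
#1 (-2, 3, -1, -3): internal (-6.242641, 1.000000); octagon support 6.242641 vs apothem 0.8 → ∉ W
#2 (-3, 3, 0, -3): internal (-7.242641, 0.000000); octagon support 7.242641 vs apothem 0.8 → ∉ W
#3 (-1, 0, 0, 0): internal (-1.000000, 0.000000); octagon support 1.000000 vs apothem 0.8 → ∉ W

none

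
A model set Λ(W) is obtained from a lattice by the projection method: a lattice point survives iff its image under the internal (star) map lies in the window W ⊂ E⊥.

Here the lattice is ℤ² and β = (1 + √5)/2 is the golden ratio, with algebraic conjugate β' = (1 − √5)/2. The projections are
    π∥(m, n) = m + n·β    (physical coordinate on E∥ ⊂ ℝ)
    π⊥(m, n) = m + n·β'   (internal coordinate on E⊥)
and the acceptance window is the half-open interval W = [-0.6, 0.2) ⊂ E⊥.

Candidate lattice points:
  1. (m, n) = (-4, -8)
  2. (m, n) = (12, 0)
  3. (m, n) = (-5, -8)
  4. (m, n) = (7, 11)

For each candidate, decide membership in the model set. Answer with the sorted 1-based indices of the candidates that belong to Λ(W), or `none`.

3

β' = (1−√5)/2 ≈ -0.6180.
candidate 1: (m,n)=(-4,-8) → π∥ = -4-8·β ≈ -16.9443, π⊥ = -4-8·β' ≈ 0.9443 ∉ [-0.6, 0.2) ⇒ out
candidate 2: (m,n)=(12,0) → π∥ = 12+0·β ≈ 12.0000, π⊥ = 12+0·β' ≈ 12.0000 ∉ [-0.6, 0.2) ⇒ out
candidate 3: (m,n)=(-5,-8) → π∥ = -5-8·β ≈ -17.9443, π⊥ = -5-8·β' ≈ -0.0557 ∈ [-0.6, 0.2) ⇒ IN Λ
candidate 4: (m,n)=(7,11) → π∥ = 7+11·β ≈ 24.7984, π⊥ = 7+11·β' ≈ 0.2016 ∉ [-0.6, 0.2) ⇒ out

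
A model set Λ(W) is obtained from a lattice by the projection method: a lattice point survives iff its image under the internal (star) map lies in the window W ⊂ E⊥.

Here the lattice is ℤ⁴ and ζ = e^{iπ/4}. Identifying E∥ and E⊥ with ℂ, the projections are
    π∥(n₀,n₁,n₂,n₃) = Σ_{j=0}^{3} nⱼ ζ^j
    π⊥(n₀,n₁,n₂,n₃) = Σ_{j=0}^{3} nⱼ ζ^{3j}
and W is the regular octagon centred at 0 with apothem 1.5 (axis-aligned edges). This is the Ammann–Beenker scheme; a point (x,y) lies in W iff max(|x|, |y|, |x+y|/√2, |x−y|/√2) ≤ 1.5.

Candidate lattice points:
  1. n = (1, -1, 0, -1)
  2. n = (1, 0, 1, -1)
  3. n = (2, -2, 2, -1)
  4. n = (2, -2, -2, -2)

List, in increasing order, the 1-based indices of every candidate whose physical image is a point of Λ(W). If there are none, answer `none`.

Internal map: ζ^{3j} for j=0..3 gives (1,0), (−√2/2,√2/2), (0,−1), (√2/2,√2/2).
#1 (1, -1, 0, -1): internal (1.0000, -1.4142); octagon support 1.7071 vs apothem 1.5 → ∉ W
#2 (1, 0, 1, -1): internal (0.2929, -1.7071); octagon support 1.7071 vs apothem 1.5 → ∉ W
#3 (2, -2, 2, -1): internal (2.7071, -4.1213); octagon support 4.8284 vs apothem 1.5 → ∉ W
#4 (2, -2, -2, -2): internal (2.0000, -0.8284); octagon support 2.0000 vs apothem 1.5 → ∉ W

none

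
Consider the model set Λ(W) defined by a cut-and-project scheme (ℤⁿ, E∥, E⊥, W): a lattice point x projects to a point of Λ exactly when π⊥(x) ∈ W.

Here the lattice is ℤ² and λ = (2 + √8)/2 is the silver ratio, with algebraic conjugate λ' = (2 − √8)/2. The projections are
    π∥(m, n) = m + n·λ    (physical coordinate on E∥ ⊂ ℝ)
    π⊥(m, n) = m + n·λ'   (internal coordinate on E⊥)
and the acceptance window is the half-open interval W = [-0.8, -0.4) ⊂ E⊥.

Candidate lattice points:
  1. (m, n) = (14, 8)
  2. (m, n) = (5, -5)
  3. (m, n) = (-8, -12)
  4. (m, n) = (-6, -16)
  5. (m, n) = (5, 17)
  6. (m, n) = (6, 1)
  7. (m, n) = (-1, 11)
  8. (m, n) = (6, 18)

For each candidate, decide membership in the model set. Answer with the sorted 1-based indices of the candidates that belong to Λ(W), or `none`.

none

Numerically λ ≈ 2.414214 and λ' = −1/λ ≈ -0.414214.
[1] lift (14,8): star map gives 10.686292; window check -0.8 ≤ 10.686292 < -0.4 is false → out
[2] lift (5,-5): star map gives 7.071068; window check -0.8 ≤ 7.071068 < -0.4 is false → out
[3] lift (-8,-12): star map gives -3.029437; window check -0.8 ≤ -3.029437 < -0.4 is false → out
[4] lift (-6,-16): star map gives 0.627417; window check -0.8 ≤ 0.627417 < -0.4 is false → out
[5] lift (5,17): star map gives -2.041631; window check -0.8 ≤ -2.041631 < -0.4 is false → out
[6] lift (6,1): star map gives 5.585786; window check -0.8 ≤ 5.585786 < -0.4 is false → out
[7] lift (-1,11): star map gives -5.556349; window check -0.8 ≤ -5.556349 < -0.4 is false → out
[8] lift (6,18): star map gives -1.455844; window check -0.8 ≤ -1.455844 < -0.4 is false → out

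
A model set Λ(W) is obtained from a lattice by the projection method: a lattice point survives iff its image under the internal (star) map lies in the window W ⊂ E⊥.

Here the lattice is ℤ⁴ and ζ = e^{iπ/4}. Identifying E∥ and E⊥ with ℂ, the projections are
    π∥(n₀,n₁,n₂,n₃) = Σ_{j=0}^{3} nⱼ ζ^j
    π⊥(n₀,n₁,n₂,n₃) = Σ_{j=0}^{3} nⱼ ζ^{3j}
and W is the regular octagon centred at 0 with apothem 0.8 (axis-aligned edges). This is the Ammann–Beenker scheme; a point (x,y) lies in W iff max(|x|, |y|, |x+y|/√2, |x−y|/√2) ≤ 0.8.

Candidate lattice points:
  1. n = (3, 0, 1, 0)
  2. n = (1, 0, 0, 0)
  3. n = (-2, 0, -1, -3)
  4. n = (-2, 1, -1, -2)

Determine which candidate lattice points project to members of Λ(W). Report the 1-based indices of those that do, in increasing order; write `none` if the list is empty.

none

π⊥(n) = n₀ + n₁ζ³ + n₂ζ⁶ + n₃ζ⁹ where ζ = e^{iπ/4}.
#1 (3, 0, 1, 0): internal (3.000000, -1.000000); octagon support 3.000000 vs apothem 0.8 → ∉ W
#2 (1, 0, 0, 0): internal (1.000000, 0.000000); octagon support 1.000000 vs apothem 0.8 → ∉ W
#3 (-2, 0, -1, -3): internal (-4.121320, -1.121320); octagon support 4.121320 vs apothem 0.8 → ∉ W
#4 (-2, 1, -1, -2): internal (-4.121320, 0.292893); octagon support 4.121320 vs apothem 0.8 → ∉ W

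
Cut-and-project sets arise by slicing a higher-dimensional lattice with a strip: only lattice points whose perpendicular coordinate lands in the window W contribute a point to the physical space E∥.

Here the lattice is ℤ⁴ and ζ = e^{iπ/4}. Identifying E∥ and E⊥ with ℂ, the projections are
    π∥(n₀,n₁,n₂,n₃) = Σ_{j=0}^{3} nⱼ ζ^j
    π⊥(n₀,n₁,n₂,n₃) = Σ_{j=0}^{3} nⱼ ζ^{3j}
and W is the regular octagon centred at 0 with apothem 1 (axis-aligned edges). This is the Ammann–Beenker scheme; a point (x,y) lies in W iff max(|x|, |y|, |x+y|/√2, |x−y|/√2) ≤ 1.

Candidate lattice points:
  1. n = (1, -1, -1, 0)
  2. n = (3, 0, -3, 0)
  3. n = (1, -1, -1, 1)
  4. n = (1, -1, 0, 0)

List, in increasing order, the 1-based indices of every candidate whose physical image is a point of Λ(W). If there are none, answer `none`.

none

With ζ = e^{iπ/4} the internal vectors are ζ^0,ζ^3,ζ^6,ζ^9.
#1 (1, -1, -1, 0): internal (1.707107, 0.292893); octagon support 1.707107 vs apothem 1 → ∉ W
#2 (3, 0, -3, 0): internal (3.000000, 3.000000); octagon support 4.242641 vs apothem 1 → ∉ W
#3 (1, -1, -1, 1): internal (2.414214, 1.000000); octagon support 2.414214 vs apothem 1 → ∉ W
#4 (1, -1, 0, 0): internal (1.707107, -0.707107); octagon support 1.707107 vs apothem 1 → ∉ W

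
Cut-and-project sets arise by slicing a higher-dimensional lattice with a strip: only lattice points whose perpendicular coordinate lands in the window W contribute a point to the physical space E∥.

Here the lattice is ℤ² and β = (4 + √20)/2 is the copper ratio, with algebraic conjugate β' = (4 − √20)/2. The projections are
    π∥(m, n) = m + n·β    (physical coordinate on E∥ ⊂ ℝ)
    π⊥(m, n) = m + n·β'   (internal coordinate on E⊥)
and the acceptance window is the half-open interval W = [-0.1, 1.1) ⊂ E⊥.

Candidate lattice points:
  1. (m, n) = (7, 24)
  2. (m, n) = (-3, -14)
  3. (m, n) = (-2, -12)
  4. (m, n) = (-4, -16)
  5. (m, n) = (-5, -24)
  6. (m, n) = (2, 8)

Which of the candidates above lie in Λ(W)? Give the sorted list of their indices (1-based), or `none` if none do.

Numerically β ≈ 4.2361 and β' = −1/β ≈ -0.2361.
[1] lift (7,24): star map gives 1.3344; window check -0.1 ≤ 1.3344 < 1.1 is false → out
[2] lift (-3,-14): star map gives 0.3050; window check -0.1 ≤ 0.3050 < 1.1 is true → IN Λ
[3] lift (-2,-12): star map gives 0.8328; window check -0.1 ≤ 0.8328 < 1.1 is true → IN Λ
[4] lift (-4,-16): star map gives -0.2229; window check -0.1 ≤ -0.2229 < 1.1 is false → out
[5] lift (-5,-24): star map gives 0.6656; window check -0.1 ≤ 0.6656 < 1.1 is true → IN Λ
[6] lift (2,8): star map gives 0.1115; window check -0.1 ≤ 0.1115 < 1.1 is true → IN Λ

2, 3, 5, 6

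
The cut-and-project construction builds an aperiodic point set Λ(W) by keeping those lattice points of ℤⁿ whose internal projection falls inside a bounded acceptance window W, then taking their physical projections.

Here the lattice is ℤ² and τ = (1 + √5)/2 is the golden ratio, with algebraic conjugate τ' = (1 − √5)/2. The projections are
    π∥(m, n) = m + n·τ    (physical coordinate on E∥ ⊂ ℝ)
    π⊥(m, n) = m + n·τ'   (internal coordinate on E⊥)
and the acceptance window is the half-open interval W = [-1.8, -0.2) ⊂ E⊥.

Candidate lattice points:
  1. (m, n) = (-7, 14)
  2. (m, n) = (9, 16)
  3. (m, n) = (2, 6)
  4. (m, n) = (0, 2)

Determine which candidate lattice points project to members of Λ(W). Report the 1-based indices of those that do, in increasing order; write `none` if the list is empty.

Numerically τ ≈ 1.6180 and τ' = −1/τ ≈ -0.6180.
#1 (-7,14): internal coord -7 + (14)·τ' = -15.6525; -15.6525 ∉ [-1.8, -0.2) → out
#2 (9,16): internal coord 9 + (16)·τ' = -0.8885; -0.8885 ∈ [-1.8, -0.2) → IN Λ
#3 (2,6): internal coord 2 + (6)·τ' = -1.7082; -1.7082 ∈ [-1.8, -0.2) → IN Λ
#4 (0,2): internal coord 0 + (2)·τ' = -1.2361; -1.2361 ∈ [-1.8, -0.2) → IN Λ

2, 3, 4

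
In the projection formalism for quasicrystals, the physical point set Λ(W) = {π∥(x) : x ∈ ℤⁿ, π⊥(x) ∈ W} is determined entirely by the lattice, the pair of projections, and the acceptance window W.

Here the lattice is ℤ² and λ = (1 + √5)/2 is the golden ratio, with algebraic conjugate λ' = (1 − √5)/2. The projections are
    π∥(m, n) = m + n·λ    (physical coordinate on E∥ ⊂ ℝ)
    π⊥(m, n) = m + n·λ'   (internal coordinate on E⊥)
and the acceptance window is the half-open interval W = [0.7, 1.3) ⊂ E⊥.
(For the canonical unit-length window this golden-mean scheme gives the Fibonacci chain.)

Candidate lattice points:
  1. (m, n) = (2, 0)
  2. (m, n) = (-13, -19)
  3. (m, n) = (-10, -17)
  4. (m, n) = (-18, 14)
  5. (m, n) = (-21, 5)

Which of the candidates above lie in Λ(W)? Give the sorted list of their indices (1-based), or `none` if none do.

none

Numerically λ ≈ 1.6180 and λ' = −1/λ ≈ -0.6180.
#1 (2,0): internal coord 2 + (0)·λ' = +2.0000; +2.0000 ∉ [0.7, 1.3) → out
#2 (-13,-19): internal coord -13 + (-19)·λ' = -1.2574; -1.2574 ∉ [0.7, 1.3) → out
#3 (-10,-17): internal coord -10 + (-17)·λ' = +0.5066; +0.5066 ∉ [0.7, 1.3) → out
#4 (-18,14): internal coord -18 + (14)·λ' = -26.6525; -26.6525 ∉ [0.7, 1.3) → out
#5 (-21,5): internal coord -21 + (5)·λ' = -24.0902; -24.0902 ∉ [0.7, 1.3) → out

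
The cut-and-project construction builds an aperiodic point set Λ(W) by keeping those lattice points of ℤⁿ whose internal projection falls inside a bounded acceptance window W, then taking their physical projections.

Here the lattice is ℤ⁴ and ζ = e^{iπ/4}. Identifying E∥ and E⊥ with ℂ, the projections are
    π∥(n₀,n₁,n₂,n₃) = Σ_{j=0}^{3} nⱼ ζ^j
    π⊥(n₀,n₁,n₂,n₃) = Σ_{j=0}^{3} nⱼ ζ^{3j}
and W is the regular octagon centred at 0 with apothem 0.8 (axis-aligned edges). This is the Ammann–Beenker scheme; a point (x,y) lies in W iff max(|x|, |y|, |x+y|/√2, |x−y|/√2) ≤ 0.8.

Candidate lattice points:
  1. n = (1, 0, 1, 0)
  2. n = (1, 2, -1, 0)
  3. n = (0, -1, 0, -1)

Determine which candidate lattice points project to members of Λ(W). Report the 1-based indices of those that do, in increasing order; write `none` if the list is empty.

Internal map: ζ^{3j} for j=0..3 gives (1,0), (−√2/2,√2/2), (0,−1), (√2/2,√2/2).
candidate 1: n = (1, 0, 1, 0) → π⊥ ≈ (+1.00000, -1.00000); max(|x|,|y|,|x±y|/√2) = 1.41421 > 0.8 ⇒ ∉ W
candidate 2: n = (1, 2, -1, 0) → π⊥ ≈ (-0.41421, +2.41421); max(|x|,|y|,|x±y|/√2) = 2.41421 > 0.8 ⇒ ∉ W
candidate 3: n = (0, -1, 0, -1) → π⊥ ≈ (+0.00000, -1.41421); max(|x|,|y|,|x±y|/√2) = 1.41421 > 0.8 ⇒ ∉ W

none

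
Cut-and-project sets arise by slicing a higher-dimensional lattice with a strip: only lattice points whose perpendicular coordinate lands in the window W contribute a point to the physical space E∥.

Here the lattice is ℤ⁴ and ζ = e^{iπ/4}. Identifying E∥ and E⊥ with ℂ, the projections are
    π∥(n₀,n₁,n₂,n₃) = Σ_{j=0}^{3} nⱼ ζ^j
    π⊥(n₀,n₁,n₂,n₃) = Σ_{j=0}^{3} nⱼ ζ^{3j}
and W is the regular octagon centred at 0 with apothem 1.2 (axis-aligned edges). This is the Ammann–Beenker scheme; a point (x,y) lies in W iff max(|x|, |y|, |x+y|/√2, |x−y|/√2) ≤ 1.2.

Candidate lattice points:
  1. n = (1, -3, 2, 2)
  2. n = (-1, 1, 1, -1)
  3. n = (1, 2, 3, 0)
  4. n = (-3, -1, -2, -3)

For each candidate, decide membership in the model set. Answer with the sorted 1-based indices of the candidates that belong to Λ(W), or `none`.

none

Internal map: ζ^{3j} for j=0..3 gives (1,0), (−√2/2,√2/2), (0,−1), (√2/2,√2/2).
#1 (1, -3, 2, 2): internal (4.53553, -2.70711); octagon support 5.12132 vs apothem 1.2 → ∉ W
#2 (-1, 1, 1, -1): internal (-2.41421, -1.00000); octagon support 2.41421 vs apothem 1.2 → ∉ W
#3 (1, 2, 3, 0): internal (-0.41421, -1.58579); octagon support 1.58579 vs apothem 1.2 → ∉ W
#4 (-3, -1, -2, -3): internal (-4.41421, -0.82843); octagon support 4.41421 vs apothem 1.2 → ∉ W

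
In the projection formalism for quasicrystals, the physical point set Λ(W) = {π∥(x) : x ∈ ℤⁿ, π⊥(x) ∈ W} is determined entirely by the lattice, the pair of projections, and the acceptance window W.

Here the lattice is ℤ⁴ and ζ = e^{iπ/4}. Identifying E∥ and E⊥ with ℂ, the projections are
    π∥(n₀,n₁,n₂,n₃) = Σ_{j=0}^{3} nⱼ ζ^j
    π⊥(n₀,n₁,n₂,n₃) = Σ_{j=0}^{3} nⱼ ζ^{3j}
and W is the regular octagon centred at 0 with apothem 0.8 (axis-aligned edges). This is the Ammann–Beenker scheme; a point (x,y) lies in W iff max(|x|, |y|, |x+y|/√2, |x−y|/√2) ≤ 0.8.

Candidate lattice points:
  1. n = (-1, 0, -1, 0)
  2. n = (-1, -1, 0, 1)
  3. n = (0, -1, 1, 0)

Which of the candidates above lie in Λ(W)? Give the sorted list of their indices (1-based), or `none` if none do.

2

With ζ = e^{iπ/4} the internal vectors are ζ^0,ζ^3,ζ^6,ζ^9.
#1 (-1, 0, -1, 0): internal (-1.00000, 1.00000); octagon support 1.41421 vs apothem 0.8 → ∉ W
#2 (-1, -1, 0, 1): internal (0.41421, 0.00000); octagon support 0.41421 vs apothem 0.8 → ∈ W
#3 (0, -1, 1, 0): internal (0.70711, -1.70711); octagon support 1.70711 vs apothem 0.8 → ∉ W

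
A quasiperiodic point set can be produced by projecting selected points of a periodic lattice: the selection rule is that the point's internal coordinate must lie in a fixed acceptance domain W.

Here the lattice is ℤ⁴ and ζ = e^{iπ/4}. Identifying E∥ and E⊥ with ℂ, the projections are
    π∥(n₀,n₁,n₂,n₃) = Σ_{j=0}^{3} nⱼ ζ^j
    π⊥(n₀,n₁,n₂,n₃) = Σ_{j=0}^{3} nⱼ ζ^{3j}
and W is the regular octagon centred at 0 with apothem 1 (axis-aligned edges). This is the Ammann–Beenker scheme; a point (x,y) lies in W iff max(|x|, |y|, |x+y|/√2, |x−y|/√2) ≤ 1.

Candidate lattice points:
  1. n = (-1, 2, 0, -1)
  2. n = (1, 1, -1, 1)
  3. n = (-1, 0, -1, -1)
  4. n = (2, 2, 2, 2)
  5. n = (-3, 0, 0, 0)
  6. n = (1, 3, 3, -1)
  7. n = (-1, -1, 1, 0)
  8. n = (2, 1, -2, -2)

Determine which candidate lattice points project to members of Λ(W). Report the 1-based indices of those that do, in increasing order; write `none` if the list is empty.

none

π⊥(n) = n₀ + n₁ζ³ + n₂ζ⁶ + n₃ζ⁹ where ζ = e^{iπ/4}.
#1 (-1, 2, 0, -1): internal (-3.121320, 0.707107); octagon support 3.121320 vs apothem 1 → ∉ W
#2 (1, 1, -1, 1): internal (1.000000, 2.414214); octagon support 2.414214 vs apothem 1 → ∉ W
#3 (-1, 0, -1, -1): internal (-1.707107, 0.292893); octagon support 1.707107 vs apothem 1 → ∉ W
#4 (2, 2, 2, 2): internal (2.000000, 0.828427); octagon support 2.000000 vs apothem 1 → ∉ W
#5 (-3, 0, 0, 0): internal (-3.000000, 0.000000); octagon support 3.000000 vs apothem 1 → ∉ W
#6 (1, 3, 3, -1): internal (-1.828427, -1.585786); octagon support 2.414214 vs apothem 1 → ∉ W
#7 (-1, -1, 1, 0): internal (-0.292893, -1.707107); octagon support 1.707107 vs apothem 1 → ∉ W
#8 (2, 1, -2, -2): internal (-0.121320, 1.292893); octagon support 1.292893 vs apothem 1 → ∉ W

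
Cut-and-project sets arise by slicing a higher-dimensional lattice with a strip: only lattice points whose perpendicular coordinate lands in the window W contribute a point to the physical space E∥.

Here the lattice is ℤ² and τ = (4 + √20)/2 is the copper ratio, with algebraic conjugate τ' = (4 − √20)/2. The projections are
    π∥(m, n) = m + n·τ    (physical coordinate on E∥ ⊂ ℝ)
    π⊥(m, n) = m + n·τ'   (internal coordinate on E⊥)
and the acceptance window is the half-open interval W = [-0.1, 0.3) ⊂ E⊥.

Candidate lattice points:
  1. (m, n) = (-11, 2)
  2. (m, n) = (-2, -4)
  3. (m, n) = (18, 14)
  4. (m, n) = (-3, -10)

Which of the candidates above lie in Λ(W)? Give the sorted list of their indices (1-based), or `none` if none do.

none

Numerically τ ≈ 4.2361 and τ' = −1/τ ≈ -0.2361.
[1] lift (-11,2): star map gives -11.4721; window check -0.1 ≤ -11.4721 < 0.3 is false → out
[2] lift (-2,-4): star map gives -1.0557; window check -0.1 ≤ -1.0557 < 0.3 is false → out
[3] lift (18,14): star map gives 14.6950; window check -0.1 ≤ 14.6950 < 0.3 is false → out
[4] lift (-3,-10): star map gives -0.6393; window check -0.1 ≤ -0.6393 < 0.3 is false → out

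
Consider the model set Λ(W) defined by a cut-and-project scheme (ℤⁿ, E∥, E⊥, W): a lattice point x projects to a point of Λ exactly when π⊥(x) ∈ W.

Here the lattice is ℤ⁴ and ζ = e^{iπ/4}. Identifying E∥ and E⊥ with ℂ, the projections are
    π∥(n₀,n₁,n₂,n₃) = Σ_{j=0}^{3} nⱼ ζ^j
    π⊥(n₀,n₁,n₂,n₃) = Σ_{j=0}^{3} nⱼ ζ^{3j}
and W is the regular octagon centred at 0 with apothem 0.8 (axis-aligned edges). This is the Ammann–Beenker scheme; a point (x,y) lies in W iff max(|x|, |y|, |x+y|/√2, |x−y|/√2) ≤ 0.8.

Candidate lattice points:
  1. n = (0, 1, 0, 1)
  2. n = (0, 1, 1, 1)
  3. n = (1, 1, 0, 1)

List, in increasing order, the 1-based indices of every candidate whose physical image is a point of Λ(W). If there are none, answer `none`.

2

π⊥(n) = n₀ + n₁ζ³ + n₂ζ⁶ + n₃ζ⁹ where ζ = e^{iπ/4}.
candidate 1: n = (0, 1, 0, 1) → π⊥ ≈ (+0.0000, +1.4142); max(|x|,|y|,|x±y|/√2) = 1.4142 > 0.8 ⇒ ∉ W
candidate 2: n = (0, 1, 1, 1) → π⊥ ≈ (+0.0000, +0.4142); max(|x|,|y|,|x±y|/√2) = 0.4142 ≤ 0.8 ⇒ ∈ W
candidate 3: n = (1, 1, 0, 1) → π⊥ ≈ (+1.0000, +1.4142); max(|x|,|y|,|x±y|/√2) = 1.7071 > 0.8 ⇒ ∉ W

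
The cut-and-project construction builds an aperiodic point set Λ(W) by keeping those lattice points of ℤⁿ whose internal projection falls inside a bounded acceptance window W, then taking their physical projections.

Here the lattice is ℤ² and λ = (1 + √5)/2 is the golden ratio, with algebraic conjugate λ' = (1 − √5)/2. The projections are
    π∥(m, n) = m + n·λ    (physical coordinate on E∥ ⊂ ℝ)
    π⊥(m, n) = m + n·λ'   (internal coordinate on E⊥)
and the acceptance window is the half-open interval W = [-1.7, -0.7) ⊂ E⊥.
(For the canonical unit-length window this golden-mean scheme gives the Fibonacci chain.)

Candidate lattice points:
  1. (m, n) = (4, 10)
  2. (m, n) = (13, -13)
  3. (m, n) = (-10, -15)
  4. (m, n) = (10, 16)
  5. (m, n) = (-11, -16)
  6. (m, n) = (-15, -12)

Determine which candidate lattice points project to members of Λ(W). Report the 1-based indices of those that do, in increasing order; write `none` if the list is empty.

Compute λ' = (1−√5)/2 = -0.61803, so π⊥(m,n) = m -0.61803·n.
#1 (4,10): internal coord 4 + (10)·λ' = -2.18034; -2.18034 ∉ [-1.7, -0.7) → out
#2 (13,-13): internal coord 13 + (-13)·λ' = +21.03444; +21.03444 ∉ [-1.7, -0.7) → out
#3 (-10,-15): internal coord -10 + (-15)·λ' = -0.72949; -0.72949 ∈ [-1.7, -0.7) → IN Λ
#4 (10,16): internal coord 10 + (16)·λ' = +0.11146; +0.11146 ∉ [-1.7, -0.7) → out
#5 (-11,-16): internal coord -11 + (-16)·λ' = -1.11146; -1.11146 ∈ [-1.7, -0.7) → IN Λ
#6 (-15,-12): internal coord -15 + (-12)·λ' = -7.58359; -7.58359 ∉ [-1.7, -0.7) → out

3, 5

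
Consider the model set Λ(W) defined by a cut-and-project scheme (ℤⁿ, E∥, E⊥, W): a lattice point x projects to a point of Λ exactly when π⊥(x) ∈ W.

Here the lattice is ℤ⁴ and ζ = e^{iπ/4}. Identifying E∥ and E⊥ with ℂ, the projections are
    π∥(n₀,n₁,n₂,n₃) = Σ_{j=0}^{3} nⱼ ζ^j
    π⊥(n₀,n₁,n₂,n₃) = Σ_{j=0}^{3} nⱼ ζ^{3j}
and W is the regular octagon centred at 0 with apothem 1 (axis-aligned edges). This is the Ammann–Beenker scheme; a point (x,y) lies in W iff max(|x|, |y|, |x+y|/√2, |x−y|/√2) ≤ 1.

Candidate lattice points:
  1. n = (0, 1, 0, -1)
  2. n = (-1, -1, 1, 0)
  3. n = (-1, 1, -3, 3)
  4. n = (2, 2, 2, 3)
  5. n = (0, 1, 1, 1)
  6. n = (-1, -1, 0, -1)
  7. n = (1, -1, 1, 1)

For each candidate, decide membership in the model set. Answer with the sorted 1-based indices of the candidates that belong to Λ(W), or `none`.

5

Internal map: ζ^{3j} for j=0..3 gives (1,0), (−√2/2,√2/2), (0,−1), (√2/2,√2/2).
#1 (0, 1, 0, -1): internal (-1.414214, 0.000000); octagon support 1.414214 vs apothem 1 → ∉ W
#2 (-1, -1, 1, 0): internal (-0.292893, -1.707107); octagon support 1.707107 vs apothem 1 → ∉ W
#3 (-1, 1, -3, 3): internal (0.414214, 5.828427); octagon support 5.828427 vs apothem 1 → ∉ W
#4 (2, 2, 2, 3): internal (2.707107, 1.535534); octagon support 3.000000 vs apothem 1 → ∉ W
#5 (0, 1, 1, 1): internal (0.000000, 0.414214); octagon support 0.414214 vs apothem 1 → ∈ W
#6 (-1, -1, 0, -1): internal (-1.000000, -1.414214); octagon support 1.707107 vs apothem 1 → ∉ W
#7 (1, -1, 1, 1): internal (2.414214, -1.000000); octagon support 2.414214 vs apothem 1 → ∉ W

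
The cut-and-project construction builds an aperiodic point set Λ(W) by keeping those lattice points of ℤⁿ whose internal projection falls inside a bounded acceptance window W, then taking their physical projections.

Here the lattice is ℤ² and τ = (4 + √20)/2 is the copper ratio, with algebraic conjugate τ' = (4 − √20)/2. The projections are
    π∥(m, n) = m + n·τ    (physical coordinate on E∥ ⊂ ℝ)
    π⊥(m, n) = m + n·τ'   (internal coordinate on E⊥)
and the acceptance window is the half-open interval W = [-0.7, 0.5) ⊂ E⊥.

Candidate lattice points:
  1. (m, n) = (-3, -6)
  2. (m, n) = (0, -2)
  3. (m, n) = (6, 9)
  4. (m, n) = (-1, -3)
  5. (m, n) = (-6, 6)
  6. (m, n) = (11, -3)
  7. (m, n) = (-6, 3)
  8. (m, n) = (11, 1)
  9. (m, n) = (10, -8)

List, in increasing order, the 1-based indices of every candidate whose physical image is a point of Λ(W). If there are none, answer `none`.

Compute τ' = (4−√20)/2 = -0.23607, so π⊥(m,n) = m -0.23607·n.
[1] lift (-3,-6): star map gives -1.58359; window check -0.7 ≤ -1.58359 < 0.5 is false → out
[2] lift (0,-2): star map gives 0.47214; window check -0.7 ≤ 0.47214 < 0.5 is true → IN Λ
[3] lift (6,9): star map gives 3.87539; window check -0.7 ≤ 3.87539 < 0.5 is false → out
[4] lift (-1,-3): star map gives -0.29180; window check -0.7 ≤ -0.29180 < 0.5 is true → IN Λ
[5] lift (-6,6): star map gives -7.41641; window check -0.7 ≤ -7.41641 < 0.5 is false → out
[6] lift (11,-3): star map gives 11.70820; window check -0.7 ≤ 11.70820 < 0.5 is false → out
[7] lift (-6,3): star map gives -6.70820; window check -0.7 ≤ -6.70820 < 0.5 is false → out
[8] lift (11,1): star map gives 10.76393; window check -0.7 ≤ 10.76393 < 0.5 is false → out
[9] lift (10,-8): star map gives 11.88854; window check -0.7 ≤ 11.88854 < 0.5 is false → out

2, 4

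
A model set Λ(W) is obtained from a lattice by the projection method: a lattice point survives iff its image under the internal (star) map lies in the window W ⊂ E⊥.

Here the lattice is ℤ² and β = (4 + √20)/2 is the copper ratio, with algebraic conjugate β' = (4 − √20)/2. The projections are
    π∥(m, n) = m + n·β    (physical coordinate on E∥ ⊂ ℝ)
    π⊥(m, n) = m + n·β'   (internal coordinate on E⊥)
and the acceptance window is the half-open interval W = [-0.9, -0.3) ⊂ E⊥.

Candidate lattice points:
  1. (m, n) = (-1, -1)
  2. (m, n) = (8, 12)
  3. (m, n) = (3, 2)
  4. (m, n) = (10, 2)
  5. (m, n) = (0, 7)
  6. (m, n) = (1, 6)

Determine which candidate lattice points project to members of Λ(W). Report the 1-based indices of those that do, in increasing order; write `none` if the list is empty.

Compute β' = (4−√20)/2 = -0.2361, so π⊥(m,n) = m -0.2361·n.
candidate 1: (m,n)=(-1,-1) → π∥ = -1-1·β ≈ -5.2361, π⊥ = -1-1·β' ≈ -0.7639 ∈ [-0.9, -0.3) ⇒ IN Λ
candidate 2: (m,n)=(8,12) → π∥ = 8+12·β ≈ 58.8328, π⊥ = 8+12·β' ≈ 5.1672 ∉ [-0.9, -0.3) ⇒ out
candidate 3: (m,n)=(3,2) → π∥ = 3+2·β ≈ 11.4721, π⊥ = 3+2·β' ≈ 2.5279 ∉ [-0.9, -0.3) ⇒ out
candidate 4: (m,n)=(10,2) → π∥ = 10+2·β ≈ 18.4721, π⊥ = 10+2·β' ≈ 9.5279 ∉ [-0.9, -0.3) ⇒ out
candidate 5: (m,n)=(0,7) → π∥ = 0+7·β ≈ 29.6525, π⊥ = 0+7·β' ≈ -1.6525 ∉ [-0.9, -0.3) ⇒ out
candidate 6: (m,n)=(1,6) → π∥ = 1+6·β ≈ 26.4164, π⊥ = 1+6·β' ≈ -0.4164 ∈ [-0.9, -0.3) ⇒ IN Λ

1, 6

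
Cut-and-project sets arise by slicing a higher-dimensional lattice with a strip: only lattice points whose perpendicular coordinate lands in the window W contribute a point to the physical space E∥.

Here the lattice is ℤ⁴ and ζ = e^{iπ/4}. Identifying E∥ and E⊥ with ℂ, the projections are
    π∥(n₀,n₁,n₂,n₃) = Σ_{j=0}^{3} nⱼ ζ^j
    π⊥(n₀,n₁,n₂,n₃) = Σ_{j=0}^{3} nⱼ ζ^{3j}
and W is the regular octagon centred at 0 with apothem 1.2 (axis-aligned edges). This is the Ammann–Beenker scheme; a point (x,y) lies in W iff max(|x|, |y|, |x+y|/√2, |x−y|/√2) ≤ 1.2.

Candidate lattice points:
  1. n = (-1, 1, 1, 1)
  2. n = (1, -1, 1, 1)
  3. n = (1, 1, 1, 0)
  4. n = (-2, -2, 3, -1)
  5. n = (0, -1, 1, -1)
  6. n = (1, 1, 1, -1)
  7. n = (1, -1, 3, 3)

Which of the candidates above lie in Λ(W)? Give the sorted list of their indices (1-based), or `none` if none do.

1, 3, 6

π⊥(n) = n₀ + n₁ζ³ + n₂ζ⁶ + n₃ζ⁹ where ζ = e^{iπ/4}.
candidate 1: n = (-1, 1, 1, 1) → π⊥ ≈ (-1.000000, +0.414214); max(|x|,|y|,|x±y|/√2) = 1.000000 ≤ 1.2 ⇒ ∈ W
candidate 2: n = (1, -1, 1, 1) → π⊥ ≈ (+2.414214, -1.000000); max(|x|,|y|,|x±y|/√2) = 2.414214 > 1.2 ⇒ ∉ W
candidate 3: n = (1, 1, 1, 0) → π⊥ ≈ (+0.292893, -0.292893); max(|x|,|y|,|x±y|/√2) = 0.414214 ≤ 1.2 ⇒ ∈ W
candidate 4: n = (-2, -2, 3, -1) → π⊥ ≈ (-1.292893, -5.121320); max(|x|,|y|,|x±y|/√2) = 5.121320 > 1.2 ⇒ ∉ W
candidate 5: n = (0, -1, 1, -1) → π⊥ ≈ (+0.000000, -2.414214); max(|x|,|y|,|x±y|/√2) = 2.414214 > 1.2 ⇒ ∉ W
candidate 6: n = (1, 1, 1, -1) → π⊥ ≈ (-0.414214, -1.000000); max(|x|,|y|,|x±y|/√2) = 1.000000 ≤ 1.2 ⇒ ∈ W
candidate 7: n = (1, -1, 3, 3) → π⊥ ≈ (+3.828427, -1.585786); max(|x|,|y|,|x±y|/√2) = 3.828427 > 1.2 ⇒ ∉ W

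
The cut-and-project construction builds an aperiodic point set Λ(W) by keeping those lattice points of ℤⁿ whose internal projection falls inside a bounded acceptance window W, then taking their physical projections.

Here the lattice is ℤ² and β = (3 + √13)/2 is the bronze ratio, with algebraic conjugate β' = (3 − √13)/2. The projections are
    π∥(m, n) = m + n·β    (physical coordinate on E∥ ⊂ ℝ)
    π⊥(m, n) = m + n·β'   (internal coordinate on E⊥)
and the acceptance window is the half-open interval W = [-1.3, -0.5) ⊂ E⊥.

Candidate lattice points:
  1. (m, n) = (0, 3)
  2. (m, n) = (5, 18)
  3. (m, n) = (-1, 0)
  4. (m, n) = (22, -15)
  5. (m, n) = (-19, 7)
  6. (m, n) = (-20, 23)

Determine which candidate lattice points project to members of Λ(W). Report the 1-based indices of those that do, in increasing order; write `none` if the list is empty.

1, 3

Numerically β ≈ 3.30278 and β' = −1/β ≈ -0.30278.
#1 (0,3): internal coord 0 + (3)·β' = -0.90833; -0.90833 ∈ [-1.3, -0.5) → IN Λ
#2 (5,18): internal coord 5 + (18)·β' = -0.44996; -0.44996 ∉ [-1.3, -0.5) → out
#3 (-1,0): internal coord -1 + (0)·β' = -1.00000; -1.00000 ∈ [-1.3, -0.5) → IN Λ
#4 (22,-15): internal coord 22 + (-15)·β' = +26.54163; +26.54163 ∉ [-1.3, -0.5) → out
#5 (-19,7): internal coord -19 + (7)·β' = -21.11943; -21.11943 ∉ [-1.3, -0.5) → out
#6 (-20,23): internal coord -20 + (23)·β' = -26.96384; -26.96384 ∉ [-1.3, -0.5) → out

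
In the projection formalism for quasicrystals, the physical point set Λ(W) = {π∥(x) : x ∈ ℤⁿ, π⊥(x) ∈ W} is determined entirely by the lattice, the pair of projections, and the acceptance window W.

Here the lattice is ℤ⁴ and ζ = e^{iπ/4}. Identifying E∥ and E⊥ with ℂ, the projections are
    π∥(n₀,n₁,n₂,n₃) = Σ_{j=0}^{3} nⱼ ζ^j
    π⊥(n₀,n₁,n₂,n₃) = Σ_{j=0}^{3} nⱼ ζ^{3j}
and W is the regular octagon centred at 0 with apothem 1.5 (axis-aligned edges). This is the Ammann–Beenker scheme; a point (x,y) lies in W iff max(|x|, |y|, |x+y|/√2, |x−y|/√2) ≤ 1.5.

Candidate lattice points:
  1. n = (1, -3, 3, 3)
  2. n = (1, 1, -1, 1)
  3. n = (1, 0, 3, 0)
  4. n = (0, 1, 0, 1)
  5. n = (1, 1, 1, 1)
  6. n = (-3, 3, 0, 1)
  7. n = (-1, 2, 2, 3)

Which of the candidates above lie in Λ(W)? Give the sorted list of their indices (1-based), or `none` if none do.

4, 5

π⊥(n) = n₀ + n₁ζ³ + n₂ζ⁶ + n₃ζ⁹ where ζ = e^{iπ/4}.
#1 (1, -3, 3, 3): internal (5.2426, -3.0000); octagon support 5.8284 vs apothem 1.5 → ∉ W
#2 (1, 1, -1, 1): internal (1.0000, 2.4142); octagon support 2.4142 vs apothem 1.5 → ∉ W
#3 (1, 0, 3, 0): internal (1.0000, -3.0000); octagon support 3.0000 vs apothem 1.5 → ∉ W
#4 (0, 1, 0, 1): internal (0.0000, 1.4142); octagon support 1.4142 vs apothem 1.5 → ∈ W
#5 (1, 1, 1, 1): internal (1.0000, 0.4142); octagon support 1.0000 vs apothem 1.5 → ∈ W
#6 (-3, 3, 0, 1): internal (-4.4142, 2.8284); octagon support 5.1213 vs apothem 1.5 → ∉ W
#7 (-1, 2, 2, 3): internal (-0.2929, 1.5355); octagon support 1.5355 vs apothem 1.5 → ∉ W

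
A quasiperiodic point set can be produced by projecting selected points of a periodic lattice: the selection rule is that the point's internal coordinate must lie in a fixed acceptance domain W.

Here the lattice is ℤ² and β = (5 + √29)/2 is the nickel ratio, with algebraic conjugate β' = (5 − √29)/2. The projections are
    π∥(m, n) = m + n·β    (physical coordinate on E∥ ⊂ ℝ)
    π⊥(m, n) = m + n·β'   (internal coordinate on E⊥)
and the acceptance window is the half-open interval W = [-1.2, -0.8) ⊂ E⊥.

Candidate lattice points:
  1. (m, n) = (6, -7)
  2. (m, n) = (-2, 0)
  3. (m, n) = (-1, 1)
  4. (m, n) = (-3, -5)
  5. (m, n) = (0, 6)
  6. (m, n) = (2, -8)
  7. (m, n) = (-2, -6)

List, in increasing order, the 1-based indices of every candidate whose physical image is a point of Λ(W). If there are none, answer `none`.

3, 5, 7

Numerically β ≈ 5.192582 and β' = −1/β ≈ -0.192582.
#1 (6,-7): internal coord 6 + (-7)·β' = +7.348077; +7.348077 ∉ [-1.2, -0.8) → out
#2 (-2,0): internal coord -2 + (0)·β' = -2.000000; -2.000000 ∉ [-1.2, -0.8) → out
#3 (-1,1): internal coord -1 + (1)·β' = -1.192582; -1.192582 ∈ [-1.2, -0.8) → IN Λ
#4 (-3,-5): internal coord -3 + (-5)·β' = -2.037088; -2.037088 ∉ [-1.2, -0.8) → out
#5 (0,6): internal coord 0 + (6)·β' = -1.155494; -1.155494 ∈ [-1.2, -0.8) → IN Λ
#6 (2,-8): internal coord 2 + (-8)·β' = +3.540659; +3.540659 ∉ [-1.2, -0.8) → out
#7 (-2,-6): internal coord -2 + (-6)·β' = -0.844506; -0.844506 ∈ [-1.2, -0.8) → IN Λ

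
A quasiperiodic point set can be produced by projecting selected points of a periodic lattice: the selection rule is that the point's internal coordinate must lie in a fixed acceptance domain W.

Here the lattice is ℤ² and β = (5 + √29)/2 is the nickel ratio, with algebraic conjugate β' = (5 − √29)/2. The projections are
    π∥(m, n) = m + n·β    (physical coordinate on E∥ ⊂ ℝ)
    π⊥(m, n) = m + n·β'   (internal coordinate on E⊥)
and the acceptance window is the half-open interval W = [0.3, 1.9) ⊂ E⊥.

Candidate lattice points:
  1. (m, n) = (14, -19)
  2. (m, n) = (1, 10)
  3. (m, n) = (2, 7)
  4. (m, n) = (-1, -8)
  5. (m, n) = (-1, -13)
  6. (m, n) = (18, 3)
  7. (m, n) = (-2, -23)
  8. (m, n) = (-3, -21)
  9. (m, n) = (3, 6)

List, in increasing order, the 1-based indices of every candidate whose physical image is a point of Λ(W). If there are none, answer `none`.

3, 4, 5, 8, 9

Compute β' = (5−√29)/2 = -0.19258, so π⊥(m,n) = m -0.19258·n.
candidate 1: (m,n)=(14,-19) → π∥ = 14-19·β ≈ -84.65907, π⊥ = 14-19·β' ≈ 17.65907 ∉ [0.3, 1.9) ⇒ out
candidate 2: (m,n)=(1,10) → π∥ = 1+10·β ≈ 52.92582, π⊥ = 1+10·β' ≈ -0.92582 ∉ [0.3, 1.9) ⇒ out
candidate 3: (m,n)=(2,7) → π∥ = 2+7·β ≈ 38.34808, π⊥ = 2+7·β' ≈ 0.65192 ∈ [0.3, 1.9) ⇒ IN Λ
candidate 4: (m,n)=(-1,-8) → π∥ = -1-8·β ≈ -42.54066, π⊥ = -1-8·β' ≈ 0.54066 ∈ [0.3, 1.9) ⇒ IN Λ
candidate 5: (m,n)=(-1,-13) → π∥ = -1-13·β ≈ -68.50357, π⊥ = -1-13·β' ≈ 1.50357 ∈ [0.3, 1.9) ⇒ IN Λ
candidate 6: (m,n)=(18,3) → π∥ = 18+3·β ≈ 33.57775, π⊥ = 18+3·β' ≈ 17.42225 ∉ [0.3, 1.9) ⇒ out
candidate 7: (m,n)=(-2,-23) → π∥ = -2-23·β ≈ -121.42940, π⊥ = -2-23·β' ≈ 2.42940 ∉ [0.3, 1.9) ⇒ out
candidate 8: (m,n)=(-3,-21) → π∥ = -3-21·β ≈ -112.04423, π⊥ = -3-21·β' ≈ 1.04423 ∈ [0.3, 1.9) ⇒ IN Λ
candidate 9: (m,n)=(3,6) → π∥ = 3+6·β ≈ 34.15549, π⊥ = 3+6·β' ≈ 1.84451 ∈ [0.3, 1.9) ⇒ IN Λ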